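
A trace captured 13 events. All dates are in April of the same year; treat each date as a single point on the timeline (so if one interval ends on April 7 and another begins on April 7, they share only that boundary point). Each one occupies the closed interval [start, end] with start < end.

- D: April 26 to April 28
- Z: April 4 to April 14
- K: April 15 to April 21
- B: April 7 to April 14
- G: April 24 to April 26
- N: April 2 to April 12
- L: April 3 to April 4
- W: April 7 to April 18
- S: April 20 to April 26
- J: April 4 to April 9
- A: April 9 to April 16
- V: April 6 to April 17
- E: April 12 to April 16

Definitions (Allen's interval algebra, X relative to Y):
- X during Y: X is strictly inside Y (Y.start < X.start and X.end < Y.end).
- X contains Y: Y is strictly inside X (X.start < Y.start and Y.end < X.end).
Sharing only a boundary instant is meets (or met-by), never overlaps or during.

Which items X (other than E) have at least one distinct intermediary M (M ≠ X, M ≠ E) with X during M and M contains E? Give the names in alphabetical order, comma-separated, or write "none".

A, B

Target E = [April 12, April 16].
Intermediaries M with M contains E: V, W.
Via V — items with X during V: A, B.
Via W — items with X during W: A.
Union: A, B.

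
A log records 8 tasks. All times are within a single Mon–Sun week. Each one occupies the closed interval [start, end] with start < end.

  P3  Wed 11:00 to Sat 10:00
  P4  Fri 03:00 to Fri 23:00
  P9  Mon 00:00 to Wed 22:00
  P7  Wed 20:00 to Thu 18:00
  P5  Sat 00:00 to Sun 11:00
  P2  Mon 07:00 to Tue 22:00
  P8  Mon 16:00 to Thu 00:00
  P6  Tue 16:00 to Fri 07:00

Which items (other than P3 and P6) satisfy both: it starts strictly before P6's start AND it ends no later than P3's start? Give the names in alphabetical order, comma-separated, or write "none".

P2

Conditions: its start is strictly before P6's start (X.start < Tue 16:00) AND its end is no later than P3's start (X.end <= Wed 11:00).
P2: start Mon 07:00 < Tue 16:00? ✓; end Tue 22:00 <= Wed 11:00? ✓ → yes.
P4: start Fri 03:00 < Tue 16:00? ✗; end Fri 23:00 <= Wed 11:00? ✗ → no.
P5: start Sat 00:00 < Tue 16:00? ✗; end Sun 11:00 <= Wed 11:00? ✗ → no.
P7: start Wed 20:00 < Tue 16:00? ✗; end Thu 18:00 <= Wed 11:00? ✗ → no.
P8: start Mon 16:00 < Tue 16:00? ✓; end Thu 00:00 <= Wed 11:00? ✗ → no.
P9: start Mon 00:00 < Tue 16:00? ✓; end Wed 22:00 <= Wed 11:00? ✗ → no.
Result: P2.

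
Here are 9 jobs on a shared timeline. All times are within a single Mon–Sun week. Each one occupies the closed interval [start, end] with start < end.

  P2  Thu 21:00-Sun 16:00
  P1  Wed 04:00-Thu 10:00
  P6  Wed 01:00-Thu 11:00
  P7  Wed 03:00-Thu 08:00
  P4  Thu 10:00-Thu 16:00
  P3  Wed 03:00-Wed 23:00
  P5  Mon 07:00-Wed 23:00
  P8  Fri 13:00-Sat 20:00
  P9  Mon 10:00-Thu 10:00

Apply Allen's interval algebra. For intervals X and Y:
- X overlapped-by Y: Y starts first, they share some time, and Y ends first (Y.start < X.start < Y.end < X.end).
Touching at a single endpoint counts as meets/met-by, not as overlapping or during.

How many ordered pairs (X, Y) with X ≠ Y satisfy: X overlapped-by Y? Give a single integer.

8

Checking all 72 ordered pairs for relation 'overlapped-by'; matching pairs in alphabetical order:
(P1, P3): P1 overlapped-by P3 ✓
(P1, P5): P1 overlapped-by P5 ✓
(P1, P7): P1 overlapped-by P7 ✓
(P4, P6): P4 overlapped-by P6 ✓
(P6, P5): P6 overlapped-by P5 ✓
(P6, P9): P6 overlapped-by P9 ✓
(P7, P5): P7 overlapped-by P5 ✓
(P9, P5): P9 overlapped-by P5 ✓
Count: 8.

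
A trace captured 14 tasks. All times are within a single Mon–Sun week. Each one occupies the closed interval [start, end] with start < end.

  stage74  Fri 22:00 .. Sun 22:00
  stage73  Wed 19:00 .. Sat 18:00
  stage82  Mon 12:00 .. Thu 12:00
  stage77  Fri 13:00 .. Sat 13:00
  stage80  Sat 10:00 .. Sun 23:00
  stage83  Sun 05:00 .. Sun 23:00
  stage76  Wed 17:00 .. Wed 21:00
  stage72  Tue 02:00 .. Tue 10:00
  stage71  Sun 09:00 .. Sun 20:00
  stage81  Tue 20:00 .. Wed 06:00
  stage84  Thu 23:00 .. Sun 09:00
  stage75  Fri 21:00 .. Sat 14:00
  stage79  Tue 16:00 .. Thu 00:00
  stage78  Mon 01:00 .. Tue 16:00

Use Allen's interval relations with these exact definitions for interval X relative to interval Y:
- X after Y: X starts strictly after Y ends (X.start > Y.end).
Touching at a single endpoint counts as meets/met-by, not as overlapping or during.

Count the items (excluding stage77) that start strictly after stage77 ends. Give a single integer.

Target stage77 = [Fri 13:00, Sat 13:00].
stage71 [Sun 09:00, Sun 20:00] → after → counts.
stage72 [Tue 02:00, Tue 10:00] → before → no.
stage73 [Wed 19:00, Sat 18:00] → contains → no.
stage74 [Fri 22:00, Sun 22:00] → overlapped-by → no.
stage75 [Fri 21:00, Sat 14:00] → overlapped-by → no.
stage76 [Wed 17:00, Wed 21:00] → before → no.
stage78 [Mon 01:00, Tue 16:00] → before → no.
stage79 [Tue 16:00, Thu 00:00] → before → no.
stage80 [Sat 10:00, Sun 23:00] → overlapped-by → no.
stage81 [Tue 20:00, Wed 06:00] → before → no.
stage82 [Mon 12:00, Thu 12:00] → before → no.
stage83 [Sun 05:00, Sun 23:00] → after → counts.
stage84 [Thu 23:00, Sun 09:00] → contains → no.
Total: 2.

2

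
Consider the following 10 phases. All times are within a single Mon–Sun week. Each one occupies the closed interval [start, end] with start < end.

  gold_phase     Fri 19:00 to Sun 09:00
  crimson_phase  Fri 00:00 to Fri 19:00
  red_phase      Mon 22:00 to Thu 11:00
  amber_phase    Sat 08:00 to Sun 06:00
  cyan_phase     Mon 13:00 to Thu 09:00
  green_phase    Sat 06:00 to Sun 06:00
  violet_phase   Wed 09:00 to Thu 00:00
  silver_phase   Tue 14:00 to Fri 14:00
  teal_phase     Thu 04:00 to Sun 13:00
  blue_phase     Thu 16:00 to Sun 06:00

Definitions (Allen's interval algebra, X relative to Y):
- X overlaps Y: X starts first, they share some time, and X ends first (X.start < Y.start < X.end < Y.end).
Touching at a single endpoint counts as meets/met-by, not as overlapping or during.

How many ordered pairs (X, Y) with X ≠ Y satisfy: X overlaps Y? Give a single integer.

Checking all 90 ordered pairs for relation 'overlaps'; matching pairs in alphabetical order:
(blue_phase, gold_phase): blue_phase overlaps gold_phase ✓
(cyan_phase, red_phase): cyan_phase overlaps red_phase ✓
(cyan_phase, silver_phase): cyan_phase overlaps silver_phase ✓
(cyan_phase, teal_phase): cyan_phase overlaps teal_phase ✓
(red_phase, silver_phase): red_phase overlaps silver_phase ✓
(red_phase, teal_phase): red_phase overlaps teal_phase ✓
(silver_phase, blue_phase): silver_phase overlaps blue_phase ✓
(silver_phase, crimson_phase): silver_phase overlaps crimson_phase ✓
(silver_phase, teal_phase): silver_phase overlaps teal_phase ✓
Count: 9.

9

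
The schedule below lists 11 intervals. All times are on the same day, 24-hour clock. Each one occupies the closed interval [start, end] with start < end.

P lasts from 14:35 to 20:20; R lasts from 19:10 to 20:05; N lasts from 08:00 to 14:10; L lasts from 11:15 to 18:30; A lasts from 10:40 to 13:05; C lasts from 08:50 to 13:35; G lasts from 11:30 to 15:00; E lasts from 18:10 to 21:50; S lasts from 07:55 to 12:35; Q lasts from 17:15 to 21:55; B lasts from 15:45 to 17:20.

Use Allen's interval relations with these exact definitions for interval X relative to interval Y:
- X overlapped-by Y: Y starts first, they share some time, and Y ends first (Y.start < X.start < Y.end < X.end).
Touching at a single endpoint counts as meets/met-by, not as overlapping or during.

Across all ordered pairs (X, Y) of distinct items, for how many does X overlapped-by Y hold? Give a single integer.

18

Checking all 110 ordered pairs for relation 'overlapped-by'; matching pairs in alphabetical order:
(A, S): A overlapped-by S ✓
(C, S): C overlapped-by S ✓
(E, L): E overlapped-by L ✓
(E, P): E overlapped-by P ✓
(G, A): G overlapped-by A ✓
(G, C): G overlapped-by C ✓
(G, N): G overlapped-by N ✓
(G, S): G overlapped-by S ✓
(L, A): L overlapped-by A ✓
(L, C): L overlapped-by C ✓
(L, N): L overlapped-by N ✓
(L, S): L overlapped-by S ✓
(N, S): N overlapped-by S ✓
(P, G): P overlapped-by G ✓
(P, L): P overlapped-by L ✓
(Q, B): Q overlapped-by B ✓
(Q, L): Q overlapped-by L ✓
(Q, P): Q overlapped-by P ✓
Count: 18.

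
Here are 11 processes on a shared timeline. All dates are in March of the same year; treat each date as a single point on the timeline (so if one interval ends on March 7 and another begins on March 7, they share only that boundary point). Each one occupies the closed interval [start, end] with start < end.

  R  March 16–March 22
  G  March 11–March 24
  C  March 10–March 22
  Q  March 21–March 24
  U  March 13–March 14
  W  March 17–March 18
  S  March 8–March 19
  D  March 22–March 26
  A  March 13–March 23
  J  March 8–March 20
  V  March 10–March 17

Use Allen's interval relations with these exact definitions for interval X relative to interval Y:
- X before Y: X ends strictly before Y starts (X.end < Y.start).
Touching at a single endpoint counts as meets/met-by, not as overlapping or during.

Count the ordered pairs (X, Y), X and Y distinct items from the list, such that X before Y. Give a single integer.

12

Checking all 110 ordered pairs for relation 'before'; matching pairs in alphabetical order:
(J, D): J before D ✓
(J, Q): J before Q ✓
(S, D): S before D ✓
(S, Q): S before Q ✓
(U, D): U before D ✓
(U, Q): U before Q ✓
(U, R): U before R ✓
(U, W): U before W ✓
(V, D): V before D ✓
(V, Q): V before Q ✓
(W, D): W before D ✓
(W, Q): W before Q ✓
Count: 12.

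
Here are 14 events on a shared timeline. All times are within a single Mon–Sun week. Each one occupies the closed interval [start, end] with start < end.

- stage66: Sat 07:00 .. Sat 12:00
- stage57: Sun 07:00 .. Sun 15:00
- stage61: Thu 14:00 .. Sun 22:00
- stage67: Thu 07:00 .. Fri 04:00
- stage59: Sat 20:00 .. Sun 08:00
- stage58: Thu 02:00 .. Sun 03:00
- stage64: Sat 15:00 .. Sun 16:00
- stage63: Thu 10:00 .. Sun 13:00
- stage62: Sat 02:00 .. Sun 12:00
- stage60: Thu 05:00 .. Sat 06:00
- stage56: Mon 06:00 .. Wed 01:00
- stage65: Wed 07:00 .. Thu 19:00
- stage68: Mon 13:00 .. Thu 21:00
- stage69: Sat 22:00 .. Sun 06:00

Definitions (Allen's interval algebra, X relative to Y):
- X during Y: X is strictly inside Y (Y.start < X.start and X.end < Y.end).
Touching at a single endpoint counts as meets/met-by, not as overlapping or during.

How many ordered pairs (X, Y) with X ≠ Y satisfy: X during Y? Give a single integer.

22

Checking all 182 ordered pairs for relation 'during'; matching pairs in alphabetical order:
(stage57, stage61): stage57 during stage61 ✓
(stage57, stage64): stage57 during stage64 ✓
(stage59, stage61): stage59 during stage61 ✓
(stage59, stage62): stage59 during stage62 ✓
(stage59, stage63): stage59 during stage63 ✓
(stage59, stage64): stage59 during stage64 ✓
(stage60, stage58): stage60 during stage58 ✓
(stage62, stage61): stage62 during stage61 ✓
(stage62, stage63): stage62 during stage63 ✓
(stage64, stage61): stage64 during stage61 ✓
(stage65, stage68): stage65 during stage68 ✓
(stage66, stage58): stage66 during stage58 ✓
(stage66, stage61): stage66 during stage61 ✓
(stage66, stage62): stage66 during stage62 ✓
(stage66, stage63): stage66 during stage63 ✓
(stage67, stage58): stage67 during stage58 ✓
(stage67, stage60): stage67 during stage60 ✓
(stage69, stage59): stage69 during stage59 ✓
(stage69, stage61): stage69 during stage61 ✓
(stage69, stage62): stage69 during stage62 ✓
(stage69, stage63): stage69 during stage63 ✓
(stage69, stage64): stage69 during stage64 ✓
Count: 22.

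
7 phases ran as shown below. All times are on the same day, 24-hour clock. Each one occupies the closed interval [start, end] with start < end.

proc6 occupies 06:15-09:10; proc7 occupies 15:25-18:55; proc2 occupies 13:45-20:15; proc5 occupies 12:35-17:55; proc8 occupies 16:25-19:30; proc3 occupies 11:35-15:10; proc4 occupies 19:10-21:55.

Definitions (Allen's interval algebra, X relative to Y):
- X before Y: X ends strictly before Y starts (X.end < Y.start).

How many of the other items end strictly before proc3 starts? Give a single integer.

1

Target proc3 = [11:35, 15:10].
proc2 [13:45, 20:15] → overlapped-by → no.
proc4 [19:10, 21:55] → after → no.
proc5 [12:35, 17:55] → overlapped-by → no.
proc6 [06:15, 09:10] → before → counts.
proc7 [15:25, 18:55] → after → no.
proc8 [16:25, 19:30] → after → no.
Total: 1.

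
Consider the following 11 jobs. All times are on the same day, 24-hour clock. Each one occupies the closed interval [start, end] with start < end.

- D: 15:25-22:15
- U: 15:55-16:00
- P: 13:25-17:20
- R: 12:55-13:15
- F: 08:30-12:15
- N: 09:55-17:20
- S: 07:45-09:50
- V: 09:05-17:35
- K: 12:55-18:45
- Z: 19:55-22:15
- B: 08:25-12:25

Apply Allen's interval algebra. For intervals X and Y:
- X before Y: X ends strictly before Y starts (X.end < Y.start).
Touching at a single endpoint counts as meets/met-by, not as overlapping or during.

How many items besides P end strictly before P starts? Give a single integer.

Target P = [13:25, 17:20].
B [08:25, 12:25] → before → counts.
D [15:25, 22:15] → overlapped-by → no.
F [08:30, 12:15] → before → counts.
K [12:55, 18:45] → contains → no.
N [09:55, 17:20] → finished-by → no.
R [12:55, 13:15] → before → counts.
S [07:45, 09:50] → before → counts.
U [15:55, 16:00] → during → no.
V [09:05, 17:35] → contains → no.
Z [19:55, 22:15] → after → no.
Total: 4.

4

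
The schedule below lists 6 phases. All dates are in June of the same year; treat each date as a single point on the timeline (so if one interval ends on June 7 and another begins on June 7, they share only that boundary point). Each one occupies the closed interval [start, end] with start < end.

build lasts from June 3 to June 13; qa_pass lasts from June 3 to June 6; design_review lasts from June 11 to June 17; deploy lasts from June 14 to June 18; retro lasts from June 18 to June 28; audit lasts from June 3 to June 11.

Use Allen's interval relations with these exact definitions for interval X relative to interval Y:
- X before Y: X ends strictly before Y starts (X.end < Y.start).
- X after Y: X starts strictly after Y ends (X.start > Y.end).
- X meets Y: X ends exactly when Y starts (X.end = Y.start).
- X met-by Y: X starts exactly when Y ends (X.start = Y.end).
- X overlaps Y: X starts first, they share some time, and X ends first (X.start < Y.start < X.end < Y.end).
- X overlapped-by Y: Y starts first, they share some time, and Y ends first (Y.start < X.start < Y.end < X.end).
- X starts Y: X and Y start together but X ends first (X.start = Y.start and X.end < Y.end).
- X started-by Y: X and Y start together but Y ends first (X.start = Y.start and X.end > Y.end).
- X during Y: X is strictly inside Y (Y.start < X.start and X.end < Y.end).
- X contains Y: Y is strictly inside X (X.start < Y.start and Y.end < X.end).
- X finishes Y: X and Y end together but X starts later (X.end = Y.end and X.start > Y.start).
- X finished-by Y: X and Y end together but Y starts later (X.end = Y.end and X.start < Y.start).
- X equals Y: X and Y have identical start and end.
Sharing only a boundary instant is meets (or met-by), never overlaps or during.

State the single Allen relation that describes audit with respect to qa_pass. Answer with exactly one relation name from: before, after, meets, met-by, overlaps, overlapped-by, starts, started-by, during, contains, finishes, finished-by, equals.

started-by

audit = [June 3, June 11]; qa_pass = [June 3, June 6].
Compare endpoints: audit.start = qa_pass.start, audit.start < qa_pass.end, audit.end > qa_pass.start, audit.end > qa_pass.end.
That pattern is 'started-by'.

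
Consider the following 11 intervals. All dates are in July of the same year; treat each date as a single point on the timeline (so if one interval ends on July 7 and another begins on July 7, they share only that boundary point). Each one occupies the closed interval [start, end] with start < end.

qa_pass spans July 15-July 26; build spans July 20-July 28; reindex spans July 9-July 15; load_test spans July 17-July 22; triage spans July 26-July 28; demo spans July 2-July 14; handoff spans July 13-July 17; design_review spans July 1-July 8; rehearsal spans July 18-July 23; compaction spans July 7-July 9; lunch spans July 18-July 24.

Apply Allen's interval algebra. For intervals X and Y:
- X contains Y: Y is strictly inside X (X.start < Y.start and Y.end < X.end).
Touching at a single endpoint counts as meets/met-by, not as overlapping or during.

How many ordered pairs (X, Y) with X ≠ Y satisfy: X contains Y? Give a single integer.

Checking all 110 ordered pairs for relation 'contains'; matching pairs in alphabetical order:
(demo, compaction): demo contains compaction ✓
(qa_pass, load_test): qa_pass contains load_test ✓
(qa_pass, lunch): qa_pass contains lunch ✓
(qa_pass, rehearsal): qa_pass contains rehearsal ✓
Count: 4.

4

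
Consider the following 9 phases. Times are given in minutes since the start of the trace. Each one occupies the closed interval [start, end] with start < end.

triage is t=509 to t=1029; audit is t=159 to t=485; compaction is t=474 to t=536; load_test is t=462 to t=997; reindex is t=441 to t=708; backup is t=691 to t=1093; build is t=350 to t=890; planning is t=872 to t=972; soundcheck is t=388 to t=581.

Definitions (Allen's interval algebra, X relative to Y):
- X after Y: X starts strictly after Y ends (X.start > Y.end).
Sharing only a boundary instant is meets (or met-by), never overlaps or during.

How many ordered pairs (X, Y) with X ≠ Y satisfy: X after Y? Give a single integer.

Checking all 72 ordered pairs for relation 'after'; matching pairs in alphabetical order:
(backup, audit): backup after audit ✓
(backup, compaction): backup after compaction ✓
(backup, soundcheck): backup after soundcheck ✓
(planning, audit): planning after audit ✓
(planning, compaction): planning after compaction ✓
(planning, reindex): planning after reindex ✓
(planning, soundcheck): planning after soundcheck ✓
(triage, audit): triage after audit ✓
Count: 8.

8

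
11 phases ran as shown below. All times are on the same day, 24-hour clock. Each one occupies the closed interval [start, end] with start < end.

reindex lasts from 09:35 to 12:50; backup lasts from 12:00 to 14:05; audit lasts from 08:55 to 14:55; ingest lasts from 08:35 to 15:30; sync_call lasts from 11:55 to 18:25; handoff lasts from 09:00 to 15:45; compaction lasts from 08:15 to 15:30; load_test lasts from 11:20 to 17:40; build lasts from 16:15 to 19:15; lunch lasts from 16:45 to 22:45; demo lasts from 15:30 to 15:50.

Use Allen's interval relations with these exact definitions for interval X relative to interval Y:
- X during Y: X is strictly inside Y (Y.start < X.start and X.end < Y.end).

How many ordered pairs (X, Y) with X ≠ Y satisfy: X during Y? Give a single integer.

14

Checking all 110 ordered pairs for relation 'during'; matching pairs in alphabetical order:
(audit, compaction): audit during compaction ✓
(audit, ingest): audit during ingest ✓
(backup, audit): backup during audit ✓
(backup, compaction): backup during compaction ✓
(backup, handoff): backup during handoff ✓
(backup, ingest): backup during ingest ✓
(backup, load_test): backup during load_test ✓
(backup, sync_call): backup during sync_call ✓
(demo, load_test): demo during load_test ✓
(demo, sync_call): demo during sync_call ✓
(reindex, audit): reindex during audit ✓
(reindex, compaction): reindex during compaction ✓
(reindex, handoff): reindex during handoff ✓
(reindex, ingest): reindex during ingest ✓
Count: 14.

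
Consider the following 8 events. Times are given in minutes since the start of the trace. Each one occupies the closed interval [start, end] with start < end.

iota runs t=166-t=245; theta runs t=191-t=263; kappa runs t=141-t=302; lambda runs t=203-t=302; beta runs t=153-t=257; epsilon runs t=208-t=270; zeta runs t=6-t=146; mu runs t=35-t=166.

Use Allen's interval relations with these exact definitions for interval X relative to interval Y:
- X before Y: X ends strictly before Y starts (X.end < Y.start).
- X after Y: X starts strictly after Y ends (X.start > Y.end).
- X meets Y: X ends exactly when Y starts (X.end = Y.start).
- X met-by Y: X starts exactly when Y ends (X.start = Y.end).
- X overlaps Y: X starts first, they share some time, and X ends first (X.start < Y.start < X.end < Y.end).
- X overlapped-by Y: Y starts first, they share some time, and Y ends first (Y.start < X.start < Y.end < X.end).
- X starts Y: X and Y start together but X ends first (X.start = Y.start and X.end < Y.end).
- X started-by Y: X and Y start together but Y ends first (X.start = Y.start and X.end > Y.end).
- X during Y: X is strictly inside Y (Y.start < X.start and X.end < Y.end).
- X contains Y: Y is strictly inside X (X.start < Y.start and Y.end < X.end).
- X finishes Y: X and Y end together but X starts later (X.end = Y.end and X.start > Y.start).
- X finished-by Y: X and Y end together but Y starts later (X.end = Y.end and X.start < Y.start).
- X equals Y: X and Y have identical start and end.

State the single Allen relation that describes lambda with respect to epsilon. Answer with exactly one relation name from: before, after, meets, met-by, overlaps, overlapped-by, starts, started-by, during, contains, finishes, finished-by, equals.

contains

lambda = [t=203, t=302]; epsilon = [t=208, t=270].
Compare endpoints: lambda.start < epsilon.start, lambda.start < epsilon.end, lambda.end > epsilon.start, lambda.end > epsilon.end.
That pattern is 'contains'.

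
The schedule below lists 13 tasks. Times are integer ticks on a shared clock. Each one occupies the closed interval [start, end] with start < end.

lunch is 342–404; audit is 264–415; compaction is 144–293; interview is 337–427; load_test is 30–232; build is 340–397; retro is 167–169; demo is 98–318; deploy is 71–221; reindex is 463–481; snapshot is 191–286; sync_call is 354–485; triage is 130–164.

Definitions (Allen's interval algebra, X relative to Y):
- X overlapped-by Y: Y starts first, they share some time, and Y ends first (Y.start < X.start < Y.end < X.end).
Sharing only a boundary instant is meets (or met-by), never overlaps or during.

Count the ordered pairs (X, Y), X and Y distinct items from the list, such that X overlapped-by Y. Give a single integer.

Checking all 156 ordered pairs for relation 'overlapped-by'; matching pairs in alphabetical order:
(audit, compaction): audit overlapped-by compaction ✓
(audit, demo): audit overlapped-by demo ✓
(audit, snapshot): audit overlapped-by snapshot ✓
(compaction, deploy): compaction overlapped-by deploy ✓
(compaction, load_test): compaction overlapped-by load_test ✓
(compaction, triage): compaction overlapped-by triage ✓
(demo, deploy): demo overlapped-by deploy ✓
(demo, load_test): demo overlapped-by load_test ✓
(interview, audit): interview overlapped-by audit ✓
(lunch, build): lunch overlapped-by build ✓
(snapshot, deploy): snapshot overlapped-by deploy ✓
(snapshot, load_test): snapshot overlapped-by load_test ✓
(sync_call, audit): sync_call overlapped-by audit ✓
(sync_call, build): sync_call overlapped-by build ✓
(sync_call, interview): sync_call overlapped-by interview ✓
(sync_call, lunch): sync_call overlapped-by lunch ✓
Count: 16.

16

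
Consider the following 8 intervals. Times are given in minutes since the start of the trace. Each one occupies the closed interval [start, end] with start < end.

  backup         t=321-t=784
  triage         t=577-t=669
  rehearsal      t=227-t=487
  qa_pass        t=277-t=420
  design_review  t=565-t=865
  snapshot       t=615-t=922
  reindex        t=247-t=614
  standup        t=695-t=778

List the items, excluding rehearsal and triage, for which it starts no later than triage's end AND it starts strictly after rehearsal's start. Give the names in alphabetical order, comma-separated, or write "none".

backup, design_review, qa_pass, reindex, snapshot

Conditions: its start is no later than triage's end (X.start <= t=669) AND its start is strictly after rehearsal's start (X.start > t=227).
backup: start t=321 <= t=669? ✓; start t=321 > t=227? ✓ → yes.
design_review: start t=565 <= t=669? ✓; start t=565 > t=227? ✓ → yes.
qa_pass: start t=277 <= t=669? ✓; start t=277 > t=227? ✓ → yes.
reindex: start t=247 <= t=669? ✓; start t=247 > t=227? ✓ → yes.
snapshot: start t=615 <= t=669? ✓; start t=615 > t=227? ✓ → yes.
standup: start t=695 <= t=669? ✗; start t=695 > t=227? ✓ → no.
Result: backup, design_review, qa_pass, reindex, snapshot.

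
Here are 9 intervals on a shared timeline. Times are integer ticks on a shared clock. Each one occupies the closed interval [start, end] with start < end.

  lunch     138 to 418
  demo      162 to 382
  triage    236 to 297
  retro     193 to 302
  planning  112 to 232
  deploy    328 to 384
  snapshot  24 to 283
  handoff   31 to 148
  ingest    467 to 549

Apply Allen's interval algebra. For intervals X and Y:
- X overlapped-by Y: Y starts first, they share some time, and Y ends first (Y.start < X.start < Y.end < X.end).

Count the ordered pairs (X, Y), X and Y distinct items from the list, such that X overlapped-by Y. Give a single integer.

10

Checking all 72 ordered pairs for relation 'overlapped-by'; matching pairs in alphabetical order:
(demo, planning): demo overlapped-by planning ✓
(demo, snapshot): demo overlapped-by snapshot ✓
(deploy, demo): deploy overlapped-by demo ✓
(lunch, handoff): lunch overlapped-by handoff ✓
(lunch, planning): lunch overlapped-by planning ✓
(lunch, snapshot): lunch overlapped-by snapshot ✓
(planning, handoff): planning overlapped-by handoff ✓
(retro, planning): retro overlapped-by planning ✓
(retro, snapshot): retro overlapped-by snapshot ✓
(triage, snapshot): triage overlapped-by snapshot ✓
Count: 10.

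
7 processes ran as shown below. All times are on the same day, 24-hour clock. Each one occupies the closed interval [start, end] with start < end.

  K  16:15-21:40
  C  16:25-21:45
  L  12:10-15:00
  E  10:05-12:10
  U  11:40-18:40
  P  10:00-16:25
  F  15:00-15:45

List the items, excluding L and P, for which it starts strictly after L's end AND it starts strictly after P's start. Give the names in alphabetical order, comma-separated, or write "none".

Conditions: its start is strictly after L's end (X.start > 15:00) AND its start is strictly after P's start (X.start > 10:00).
C: start 16:25 > 15:00? ✓; start 16:25 > 10:00? ✓ → yes.
E: start 10:05 > 15:00? ✗; start 10:05 > 10:00? ✓ → no.
F: start 15:00 > 15:00? ✗; start 15:00 > 10:00? ✓ → no.
K: start 16:15 > 15:00? ✓; start 16:15 > 10:00? ✓ → yes.
U: start 11:40 > 15:00? ✗; start 11:40 > 10:00? ✓ → no.
Result: C, K.

C, K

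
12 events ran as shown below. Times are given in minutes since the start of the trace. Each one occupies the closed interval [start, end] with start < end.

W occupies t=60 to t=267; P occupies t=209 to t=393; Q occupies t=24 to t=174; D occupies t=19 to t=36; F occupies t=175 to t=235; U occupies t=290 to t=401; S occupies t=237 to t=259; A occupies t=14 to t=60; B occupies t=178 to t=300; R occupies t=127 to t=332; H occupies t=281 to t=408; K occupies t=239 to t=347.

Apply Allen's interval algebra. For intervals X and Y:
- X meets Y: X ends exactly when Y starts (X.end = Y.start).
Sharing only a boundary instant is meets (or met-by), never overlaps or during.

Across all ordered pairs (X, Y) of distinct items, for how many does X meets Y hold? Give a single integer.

1

Checking all 132 ordered pairs for relation 'meets'; matching pairs in alphabetical order:
(A, W): A meets W ✓
Count: 1.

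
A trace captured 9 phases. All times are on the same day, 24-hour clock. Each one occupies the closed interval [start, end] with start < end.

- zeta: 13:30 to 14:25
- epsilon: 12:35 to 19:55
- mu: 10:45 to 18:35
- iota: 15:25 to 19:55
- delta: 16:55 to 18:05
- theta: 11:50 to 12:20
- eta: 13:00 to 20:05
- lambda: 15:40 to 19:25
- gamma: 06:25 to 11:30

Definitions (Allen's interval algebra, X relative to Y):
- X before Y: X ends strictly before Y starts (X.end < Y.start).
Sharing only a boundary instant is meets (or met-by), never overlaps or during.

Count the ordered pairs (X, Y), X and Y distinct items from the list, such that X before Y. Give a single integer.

Checking all 72 ordered pairs for relation 'before'; matching pairs in alphabetical order:
(gamma, delta): gamma before delta ✓
(gamma, epsilon): gamma before epsilon ✓
(gamma, eta): gamma before eta ✓
(gamma, iota): gamma before iota ✓
(gamma, lambda): gamma before lambda ✓
(gamma, theta): gamma before theta ✓
(gamma, zeta): gamma before zeta ✓
(theta, delta): theta before delta ✓
(theta, epsilon): theta before epsilon ✓
(theta, eta): theta before eta ✓
(theta, iota): theta before iota ✓
(theta, lambda): theta before lambda ✓
(theta, zeta): theta before zeta ✓
(zeta, delta): zeta before delta ✓
(zeta, iota): zeta before iota ✓
(zeta, lambda): zeta before lambda ✓
Count: 16.

16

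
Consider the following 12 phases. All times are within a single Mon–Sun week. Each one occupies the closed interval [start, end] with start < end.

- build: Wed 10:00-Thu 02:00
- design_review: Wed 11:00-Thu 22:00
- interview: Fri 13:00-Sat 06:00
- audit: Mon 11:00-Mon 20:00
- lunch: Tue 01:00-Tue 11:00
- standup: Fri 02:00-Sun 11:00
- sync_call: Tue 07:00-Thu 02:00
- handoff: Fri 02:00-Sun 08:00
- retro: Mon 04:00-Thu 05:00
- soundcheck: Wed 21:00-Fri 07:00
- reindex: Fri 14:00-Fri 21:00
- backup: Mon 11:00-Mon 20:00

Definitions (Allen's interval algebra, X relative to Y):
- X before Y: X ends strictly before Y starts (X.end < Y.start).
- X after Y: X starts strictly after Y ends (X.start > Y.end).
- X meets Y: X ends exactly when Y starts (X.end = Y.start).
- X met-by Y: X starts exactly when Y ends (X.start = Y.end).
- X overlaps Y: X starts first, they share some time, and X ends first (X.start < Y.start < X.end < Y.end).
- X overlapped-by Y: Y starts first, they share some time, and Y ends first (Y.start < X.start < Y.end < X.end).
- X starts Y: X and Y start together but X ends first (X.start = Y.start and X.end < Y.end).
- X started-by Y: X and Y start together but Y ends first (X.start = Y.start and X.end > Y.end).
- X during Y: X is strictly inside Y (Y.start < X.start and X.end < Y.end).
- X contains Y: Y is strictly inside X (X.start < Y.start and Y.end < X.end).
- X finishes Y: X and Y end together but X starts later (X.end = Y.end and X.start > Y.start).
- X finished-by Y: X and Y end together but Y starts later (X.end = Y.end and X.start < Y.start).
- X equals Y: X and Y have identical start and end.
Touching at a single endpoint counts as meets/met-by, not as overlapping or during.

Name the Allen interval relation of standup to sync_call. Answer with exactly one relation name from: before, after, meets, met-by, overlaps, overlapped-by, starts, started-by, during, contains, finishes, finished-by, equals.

standup = [Fri 02:00, Sun 11:00]; sync_call = [Tue 07:00, Thu 02:00].
Compare endpoints: standup.start > sync_call.start, standup.start > sync_call.end, standup.end > sync_call.start, standup.end > sync_call.end.
That pattern is 'after'.

after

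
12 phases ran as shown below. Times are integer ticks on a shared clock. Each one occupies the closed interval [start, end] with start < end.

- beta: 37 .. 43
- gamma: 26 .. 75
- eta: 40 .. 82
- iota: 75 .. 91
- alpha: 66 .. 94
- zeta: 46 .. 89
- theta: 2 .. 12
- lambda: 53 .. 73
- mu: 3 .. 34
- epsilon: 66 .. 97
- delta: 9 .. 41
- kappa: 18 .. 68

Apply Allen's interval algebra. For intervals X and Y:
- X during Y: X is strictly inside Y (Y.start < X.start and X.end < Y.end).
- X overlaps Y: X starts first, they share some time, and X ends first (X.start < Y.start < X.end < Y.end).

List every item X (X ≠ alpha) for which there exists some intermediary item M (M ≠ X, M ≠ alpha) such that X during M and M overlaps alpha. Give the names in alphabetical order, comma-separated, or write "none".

beta, lambda

Target alpha = [66, 94].
Intermediaries M with M overlaps alpha: eta, gamma, kappa, lambda, zeta.
Via eta — items with X during eta: lambda.
Via gamma — items with X during gamma: beta, lambda.
Via kappa — items with X during kappa: beta.
Via lambda — items with X during lambda: none.
Via zeta — items with X during zeta: lambda.
Union: beta, lambda.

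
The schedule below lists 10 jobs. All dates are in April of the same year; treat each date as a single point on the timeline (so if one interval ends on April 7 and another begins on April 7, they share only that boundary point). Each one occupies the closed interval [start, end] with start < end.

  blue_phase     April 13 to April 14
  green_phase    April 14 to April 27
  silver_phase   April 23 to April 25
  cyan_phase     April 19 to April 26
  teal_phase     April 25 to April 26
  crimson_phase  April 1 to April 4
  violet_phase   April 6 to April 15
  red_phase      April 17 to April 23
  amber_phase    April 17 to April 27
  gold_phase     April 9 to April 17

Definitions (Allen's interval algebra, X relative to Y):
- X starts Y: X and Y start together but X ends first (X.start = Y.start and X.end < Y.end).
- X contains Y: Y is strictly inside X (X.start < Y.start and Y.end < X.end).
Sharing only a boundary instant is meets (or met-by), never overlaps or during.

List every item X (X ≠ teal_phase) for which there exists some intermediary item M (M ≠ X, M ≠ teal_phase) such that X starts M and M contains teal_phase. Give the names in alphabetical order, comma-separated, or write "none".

Target teal_phase = [April 25, April 26].
Intermediaries M with M contains teal_phase: amber_phase, green_phase.
Via amber_phase — items with X starts amber_phase: red_phase.
Via green_phase — items with X starts green_phase: none.
Union: red_phase.

red_phase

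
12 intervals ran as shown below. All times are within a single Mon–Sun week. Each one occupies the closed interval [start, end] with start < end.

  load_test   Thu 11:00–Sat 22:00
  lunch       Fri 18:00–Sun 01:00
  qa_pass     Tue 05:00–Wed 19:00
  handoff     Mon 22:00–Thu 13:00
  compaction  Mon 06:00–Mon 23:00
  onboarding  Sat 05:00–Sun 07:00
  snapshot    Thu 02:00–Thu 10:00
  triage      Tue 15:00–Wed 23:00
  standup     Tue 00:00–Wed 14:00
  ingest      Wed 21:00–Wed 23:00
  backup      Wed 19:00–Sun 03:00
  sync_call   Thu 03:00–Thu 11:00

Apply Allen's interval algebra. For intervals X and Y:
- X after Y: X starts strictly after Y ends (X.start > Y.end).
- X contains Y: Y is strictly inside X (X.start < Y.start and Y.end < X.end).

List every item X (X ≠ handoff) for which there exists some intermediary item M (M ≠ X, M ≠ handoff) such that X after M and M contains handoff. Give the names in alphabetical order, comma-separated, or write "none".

Target handoff = [Mon 22:00, Thu 13:00].
Intermediaries M with M contains handoff: none.
Union: none.

none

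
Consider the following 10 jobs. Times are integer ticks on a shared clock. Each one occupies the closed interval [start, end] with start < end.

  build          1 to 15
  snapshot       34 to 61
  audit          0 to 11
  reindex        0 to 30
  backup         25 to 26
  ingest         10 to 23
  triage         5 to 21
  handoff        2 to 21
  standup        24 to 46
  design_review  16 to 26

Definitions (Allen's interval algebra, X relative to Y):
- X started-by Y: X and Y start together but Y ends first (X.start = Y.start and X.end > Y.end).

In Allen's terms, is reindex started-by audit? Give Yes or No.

reindex = [0, 30], audit = [0, 11].
Actual relation of reindex to audit: started-by.
Asked whether 'started-by' holds → Yes.

Yes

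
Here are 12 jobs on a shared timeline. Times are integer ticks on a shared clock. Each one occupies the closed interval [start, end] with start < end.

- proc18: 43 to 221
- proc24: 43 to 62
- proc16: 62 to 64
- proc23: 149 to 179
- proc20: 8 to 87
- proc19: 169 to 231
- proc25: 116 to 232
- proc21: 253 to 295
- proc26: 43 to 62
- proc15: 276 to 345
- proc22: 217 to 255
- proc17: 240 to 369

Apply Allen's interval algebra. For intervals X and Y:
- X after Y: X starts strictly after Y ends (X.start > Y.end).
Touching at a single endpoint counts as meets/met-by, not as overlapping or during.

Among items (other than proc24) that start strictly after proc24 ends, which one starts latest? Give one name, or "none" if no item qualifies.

proc15

Target proc24 = [43, 62].
proc15 [276, 345] → after → candidate.
proc16 [62, 64] → met-by → excluded.
proc17 [240, 369] → after → candidate.
proc18 [43, 221] → started-by → excluded.
proc19 [169, 231] → after → candidate.
proc20 [8, 87] → contains → excluded.
proc21 [253, 295] → after → candidate.
proc22 [217, 255] → after → candidate.
proc23 [149, 179] → after → candidate.
proc25 [116, 232] → after → candidate.
proc26 [43, 62] → equals → excluded.
Among candidates, latest start is 276 → proc15.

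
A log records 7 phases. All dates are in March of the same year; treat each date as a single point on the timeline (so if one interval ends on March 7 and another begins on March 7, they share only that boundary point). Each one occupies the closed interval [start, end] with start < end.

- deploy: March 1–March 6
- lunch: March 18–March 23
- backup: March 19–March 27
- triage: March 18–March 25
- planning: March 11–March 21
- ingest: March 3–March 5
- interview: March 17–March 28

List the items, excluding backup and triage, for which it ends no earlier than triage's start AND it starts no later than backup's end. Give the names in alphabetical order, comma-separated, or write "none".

interview, lunch, planning

Conditions: its end is no earlier than triage's start (X.end >= March 18) AND its start is no later than backup's end (X.start <= March 27).
deploy: end March 6 >= March 18? ✗; start March 1 <= March 27? ✓ → no.
ingest: end March 5 >= March 18? ✗; start March 3 <= March 27? ✓ → no.
interview: end March 28 >= March 18? ✓; start March 17 <= March 27? ✓ → yes.
lunch: end March 23 >= March 18? ✓; start March 18 <= March 27? ✓ → yes.
planning: end March 21 >= March 18? ✓; start March 11 <= March 27? ✓ → yes.
Result: interview, lunch, planning.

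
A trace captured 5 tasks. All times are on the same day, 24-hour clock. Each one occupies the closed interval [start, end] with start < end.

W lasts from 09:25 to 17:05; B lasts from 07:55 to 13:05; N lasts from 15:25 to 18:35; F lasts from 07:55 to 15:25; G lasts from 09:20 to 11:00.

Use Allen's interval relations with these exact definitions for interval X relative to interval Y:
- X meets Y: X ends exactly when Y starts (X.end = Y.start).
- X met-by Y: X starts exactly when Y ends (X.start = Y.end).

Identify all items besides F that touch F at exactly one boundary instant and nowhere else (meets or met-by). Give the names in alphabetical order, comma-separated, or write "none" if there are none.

Target F = [07:55, 15:25].
B [07:55, 13:05] → starts → no.
G [09:20, 11:00] → during → no.
N [15:25, 18:35] → met-by → yes.
W [09:25, 17:05] → overlapped-by → no.
Result: N.

N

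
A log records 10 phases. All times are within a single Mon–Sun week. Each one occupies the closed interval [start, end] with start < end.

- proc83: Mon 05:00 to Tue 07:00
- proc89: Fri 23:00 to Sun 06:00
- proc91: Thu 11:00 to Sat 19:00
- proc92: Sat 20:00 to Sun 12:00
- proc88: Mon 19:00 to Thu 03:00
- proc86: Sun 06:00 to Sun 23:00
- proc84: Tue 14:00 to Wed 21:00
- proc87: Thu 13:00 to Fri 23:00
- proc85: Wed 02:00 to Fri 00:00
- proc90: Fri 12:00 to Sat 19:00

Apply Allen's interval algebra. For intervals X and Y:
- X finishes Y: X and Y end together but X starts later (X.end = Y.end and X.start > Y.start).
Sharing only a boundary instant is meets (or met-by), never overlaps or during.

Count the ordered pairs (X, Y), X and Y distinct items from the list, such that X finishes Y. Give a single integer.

1

Checking all 90 ordered pairs for relation 'finishes'; matching pairs in alphabetical order:
(proc90, proc91): proc90 finishes proc91 ✓
Count: 1.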